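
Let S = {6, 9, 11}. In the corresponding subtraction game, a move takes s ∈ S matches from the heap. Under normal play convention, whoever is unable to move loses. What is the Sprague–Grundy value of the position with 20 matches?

0

G(0) = 0
G(1) = mex{} = 0
G(2) = mex{} = 0
G(3) = mex{} = 0
G(4) = mex{} = 0
G(5) = mex{} = 0
G(6) = mex{0} = 1
G(7) = mex{0} = 1
G(8) = mex{0} = 1
G(9) = mex{0,0} = 1
G(10) = mex{0,0} = 1
G(11) = mex{0,0,0} = 1
G(12) = mex{1,0,0} = 2
G(13) = mex{1,0,0} = 2
G(14) = mex{1,0,0} = 2
G(15) = mex{1,1,0} = 2
G(16) = mex{1,1,0} = 2
G(17) = mex{1,1,1} = 0
G(18) = mex{2,1,1} = 0
G(19) = mex{2,1,1} = 0
G(20) = mex{2,1,1} = 0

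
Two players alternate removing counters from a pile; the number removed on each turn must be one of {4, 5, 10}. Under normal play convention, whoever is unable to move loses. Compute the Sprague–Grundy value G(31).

0

n :  0  1  2  3  4  5  6  7  8  9 10 11 12 13 14 15 16 17 18 19 20 21 22 23 24 25 26 27 28 29 30 31
G :  0  0  0  0  1  1  1  1  2  0  2  2  3  1  3  0  0  0  0  1  1  1  1  2  0  2  2  3  1  3  0  0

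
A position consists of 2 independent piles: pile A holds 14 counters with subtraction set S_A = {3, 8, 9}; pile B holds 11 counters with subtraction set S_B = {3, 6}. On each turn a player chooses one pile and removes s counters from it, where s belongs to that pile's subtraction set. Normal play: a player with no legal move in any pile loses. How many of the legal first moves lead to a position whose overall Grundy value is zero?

2

Pile A, S = {3, 8, 9}:
G(0) = 0
G(1) = mex{} = 0
G(2) = mex{} = 0
G(3) = mex{0} = 1
G(4) = mex{0} = 1
G(5) = mex{0} = 1
G(6) = mex{1} = 0
G(7) = mex{1} = 0
G(8) = mex{1,0} = 2
G(9) = mex{0,0,0} = 1
G(10) = mex{0,0,0} = 1
G(11) = mex{2,1,0} = 3
G(12) = mex{1,1,1} = 0
G(13) = mex{1,1,1} = 0
G(14) = mex{3,0,1} = 2
G_A(14) = 2.
Pile B, S = {3, 6}:
n :  0  1  2  3  4  5  6  7  8  9 10 11
G :  0  0  0  1  1  1  2  2  2  0  0  0
G_B(11) = 0.
Combined Grundy value = 2 ⊕ 0 = 2.
A winning move leaves total XOR = 0, i.e. changes one component's Grundy value g to g ⊕ X where X is the current total.
Pile A: need g' = 2⊕2 = 0. Options: 14−3→G=3, 14−8→G=0, 14−9→G=1. Hits: 1.
Pile B: need g' = 0⊕2 = 2. Options: 11−3→G=2, 11−6→G=1. Hits: 1.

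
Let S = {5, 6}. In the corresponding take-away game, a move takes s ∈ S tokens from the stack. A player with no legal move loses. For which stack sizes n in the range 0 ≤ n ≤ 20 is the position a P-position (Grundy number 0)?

n :  0  1  2  3  4  5  6  7  8  9 10 11 12 13 14 15 16 17 18 19 20
G :  0  0  0  0  0  1  1  1  1  1  2  0  0  0  0  0  1  1  1  1  1
P-positions are exactly the n with G(n) = 0.

0, 1, 2, 3, 4, 11, 12, 13, 14, 15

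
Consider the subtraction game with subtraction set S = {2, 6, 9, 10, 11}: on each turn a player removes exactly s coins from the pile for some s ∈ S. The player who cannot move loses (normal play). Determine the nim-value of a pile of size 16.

2

n :  0  1  2  3  4  5  6  7  8  9 10 11 12 13 14 15 16
G :  0  0  1  1  0  0  1  1  0  2  1  3  2  2  3  3  2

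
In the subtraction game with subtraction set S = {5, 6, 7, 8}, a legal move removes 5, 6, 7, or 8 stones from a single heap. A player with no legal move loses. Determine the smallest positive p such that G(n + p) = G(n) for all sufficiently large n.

G(0) = 0
G(1) = mex{} = 0
G(2) = mex{} = 0
G(3) = mex{} = 0
G(4) = mex{} = 0
G(5) = mex{0} = 1
G(6) = mex{0,0} = 1
G(7) = mex{0,0,0} = 1
G(8) = mex{0,0,0,0} = 1
G(9) = mex{0,0,0,0} = 1
G(10) = mex{1,0,0,0} = 2
G(11) = mex{1,1,0,0} = 2
G(12) = mex{1,1,1,0} = 2
G(13) = mex{1,1,1,1} = 0
G(14) = mex{1,1,1,1} = 0
G(15) = mex{2,1,1,1} = 0
G(16) = mex{2,2,1,1} = 0
G(17) = mex{2,2,2,1} = 0
G(18) = mex{0,2,2,2} = 1
G(19) = mex{0,0,2,2} = 1
G(20) = mex{0,0,0,2} = 1
G(21) = mex{0,0,0,0} = 1
G(22) = mex{0,0,0,0} = 1
G(23) = mex{1,0,0,0} = 2
G(24) = mex{1,1,0,0} = 2
G(25) = mex{1,1,1,0} = 2
G(26) = mex{1,1,1,1} = 0
G(27) = mex{1,1,1,1} = 0
G(n+13) = G(n) holds for n = 0,…,7 (a full window of length max(S) = 8), so the sequence is purely periodic with period 13.

13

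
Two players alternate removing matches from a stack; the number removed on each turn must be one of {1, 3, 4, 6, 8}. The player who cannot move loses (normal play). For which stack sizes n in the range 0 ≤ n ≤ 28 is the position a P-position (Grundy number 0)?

G(0) = 0
G(1) = mex{0} = 1
G(2) = mex{1} = 0
G(3) = mex{0,0} = 1
G(4) = mex{1,1,0} = 2
G(5) = mex{2,0,1} = 3
G(6) = mex{3,1,0,0} = 2
G(7) = mex{2,2,1,1} = 0
G(8) = mex{0,3,2,0,0} = 1
G(9) = mex{1,2,3,1,1} = 0
G(10) = mex{0,0,2,2,0} = 1
G(11) = mex{1,1,0,3,1} = 2
G(12) = mex{2,0,1,2,2} = 3
G(13) = mex{3,1,0,0,3} = 2
G(14) = mex{2,2,1,1,2} = 0
G(15) = mex{0,3,2,0,0} = 1
G(16) = mex{1,2,3,1,1} = 0
G(17) = mex{0,0,2,2,0} = 1
G(18) = mex{1,1,0,3,1} = 2
G(19) = mex{2,0,1,2,2} = 3
G(20) = mex{3,1,0,0,3} = 2
G(21) = mex{2,2,1,1,2} = 0
G(22) = mex{0,3,2,0,0} = 1
G(23) = mex{1,2,3,1,1} = 0
G(24) = mex{0,0,2,2,0} = 1
G(25) = mex{1,1,0,3,1} = 2
G(26) = mex{2,0,1,2,2} = 3
G(27) = mex{3,1,0,0,3} = 2
G(28) = mex{2,2,1,1,2} = 0
P-positions are exactly the n with G(n) = 0.

0, 2, 7, 9, 14, 16, 21, 23, 28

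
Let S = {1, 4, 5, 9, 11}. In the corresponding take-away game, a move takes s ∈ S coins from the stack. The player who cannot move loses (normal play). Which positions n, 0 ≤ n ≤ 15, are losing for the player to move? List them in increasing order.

0, 2, 8, 10

G(0) = 0
G(1) = mex{0} = 1
G(2) = mex{1} = 0
G(3) = mex{0} = 1
G(4) = mex{1,0} = 2
G(5) = mex{2,1,0} = 3
G(6) = mex{3,0,1} = 2
G(7) = mex{2,1,0} = 3
G(8) = mex{3,2,1} = 0
G(9) = mex{0,3,2,0} = 1
G(10) = mex{1,2,3,1} = 0
G(11) = mex{0,3,2,0,0} = 1
G(12) = mex{1,0,3,1,1} = 2
G(13) = mex{2,1,0,2,0} = 3
G(14) = mex{3,0,1,3,1} = 2
G(15) = mex{2,1,0,2,2} = 3
P-positions are exactly the n with G(n) = 0.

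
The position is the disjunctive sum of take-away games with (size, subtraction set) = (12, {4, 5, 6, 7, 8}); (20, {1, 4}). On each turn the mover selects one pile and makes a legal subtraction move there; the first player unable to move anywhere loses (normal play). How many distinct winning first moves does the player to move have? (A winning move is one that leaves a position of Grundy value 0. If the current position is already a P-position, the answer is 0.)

0

Pile A, S = {4, 5, 6, 7, 8}:
G(0) = 0
G(1) = mex{} = 0
G(2) = mex{} = 0
G(3) = mex{} = 0
G(4) = mex{0} = 1
G(5) = mex{0,0} = 1
G(6) = mex{0,0,0} = 1
G(7) = mex{0,0,0,0} = 1
G(8) = mex{1,0,0,0,0} = 2
G(9) = mex{1,1,0,0,0} = 2
G(10) = mex{1,1,1,0,0} = 2
G(11) = mex{1,1,1,1,0} = 2
G(12) = mex{2,1,1,1,1} = 0
G_A(12) = 0.
Pile B, S = {1, 4}:
G(0) = 0
G(1) = mex{0} = 1
G(2) = mex{1} = 0
G(3) = mex{0} = 1
G(4) = mex{1,0} = 2
G(5) = mex{2,1} = 0
G(6) = mex{0,0} = 1
G(7) = mex{1,1} = 0
G(8) = mex{0,2} = 1
G(9) = mex{1,0} = 2
G(10) = mex{2,1} = 0
G(11) = mex{0,0} = 1
G(12) = mex{1,1} = 0
G(13) = mex{0,2} = 1
G(14) = mex{1,0} = 2
G(15) = mex{2,1} = 0
G(16) = mex{0,0} = 1
G(17) = mex{1,1} = 0
G(18) = mex{0,2} = 1
G(19) = mex{1,0} = 2
G(20) = mex{2,1} = 0
G_B(20) = 0.
Combined Grundy value = 0 ⊕ 0 = 0.
A winning move leaves total XOR = 0, i.e. changes one component's Grundy value g to g ⊕ X where X is the current total.
Pile A: target g' = 0⊕0 = 0, but every legal move changes the Grundy value (mex property), so 0 moves.
Pile B: target g' = 0⊕0 = 0, but every legal move changes the Grundy value (mex property), so 0 moves.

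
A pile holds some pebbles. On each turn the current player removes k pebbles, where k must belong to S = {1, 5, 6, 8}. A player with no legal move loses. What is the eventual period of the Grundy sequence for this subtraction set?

n :  0  1  2  3  4  5  6  7  8  9 10 11 12 13 14 15 16 17 18 19 20 21 22 23
G :  0  1  0  1  0  1  2  3  2  3  2  0  1  0  1  0  1  2  3  2  3  2  0  1
G(n+11) = G(n) holds for n = 0,…,7 (a full window of length max(S) = 8), so the sequence is purely periodic with period 11.

11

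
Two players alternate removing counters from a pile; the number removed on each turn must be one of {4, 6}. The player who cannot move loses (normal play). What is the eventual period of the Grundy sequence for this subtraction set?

10

G(0) = 0
G(1) = mex{} = 0
G(2) = mex{} = 0
G(3) = mex{} = 0
G(4) = mex{0} = 1
G(5) = mex{0} = 1
G(6) = mex{0,0} = 1
G(7) = mex{0,0} = 1
G(8) = mex{1,0} = 2
G(9) = mex{1,0} = 2
G(10) = mex{1,1} = 0
G(11) = mex{1,1} = 0
G(12) = mex{2,1} = 0
G(13) = mex{2,1} = 0
G(14) = mex{0,2} = 1
G(15) = mex{0,2} = 1
G(16) = mex{0,0} = 1
G(17) = mex{0,0} = 1
G(18) = mex{1,0} = 2
G(19) = mex{1,0} = 2
G(20) = mex{1,1} = 0
G(21) = mex{1,1} = 0
G(n+10) = G(n) holds for n = 0,…,5 (a full window of length max(S) = 6), so the sequence is purely periodic with period 10.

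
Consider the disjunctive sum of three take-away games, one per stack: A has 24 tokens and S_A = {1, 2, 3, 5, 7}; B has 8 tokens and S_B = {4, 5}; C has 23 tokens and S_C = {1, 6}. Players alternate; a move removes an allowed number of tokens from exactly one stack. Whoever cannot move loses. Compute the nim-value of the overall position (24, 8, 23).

Stack A, S = {1, 2, 3, 5, 7}:
n :  0  1  2  3  4  5  6  7  8  9 10 11 12 13 14 15 16 17 18 19 20 21 22 23 24
G :  0  1  2  3  0  1  2  3  0  1  2  3  0  1  2  3  0  1  2  3  0  1  2  3  0
G_A(24) = 0.
Stack B, S = {4, 5}:
G(0) = 0
G(1) = mex{} = 0
G(2) = mex{} = 0
G(3) = mex{} = 0
G(4) = mex{0} = 1
G(5) = mex{0,0} = 1
G(6) = mex{0,0} = 1
G(7) = mex{0,0} = 1
G(8) = mex{1,0} = 2
G_B(8) = 2.
Stack C, S = {1, 6}:
n :  0  1  2  3  4  5  6  7  8  9 10 11 12 13 14 15 16 17 18 19 20 21 22 23
G :  0  1  0  1  0  1  2  0  1  0  1  0  1  2  0  1  0  1  0  1  2  0  1  0
G_C(23) = 0.
Combined Grundy value = 0 ⊕ 2 ⊕ 0 = 2.

2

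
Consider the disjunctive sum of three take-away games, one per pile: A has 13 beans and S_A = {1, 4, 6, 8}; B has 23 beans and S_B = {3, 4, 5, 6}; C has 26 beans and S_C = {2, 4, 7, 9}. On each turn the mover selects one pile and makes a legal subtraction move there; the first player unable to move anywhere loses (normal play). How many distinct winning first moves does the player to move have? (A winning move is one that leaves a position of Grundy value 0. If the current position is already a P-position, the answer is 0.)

Pile A, S = {1, 4, 6, 8}:
n :  0  1  2  3  4  5  6  7  8  9 10 11 12 13
G :  0  1  0  1  2  0  1  0  1  2  3  2  0  1
G_A(13) = 1.
Pile B, S = {3, 4, 5, 6}:
G(0) = 0
G(1) = mex{} = 0
G(2) = mex{} = 0
G(3) = mex{0} = 1
G(4) = mex{0,0} = 1
G(5) = mex{0,0,0} = 1
G(6) = mex{1,0,0,0} = 2
G(7) = mex{1,1,0,0} = 2
G(8) = mex{1,1,1,0} = 2
G(9) = mex{2,1,1,1} = 0
G(10) = mex{2,2,1,1} = 0
G(11) = mex{2,2,2,1} = 0
G(12) = mex{0,2,2,2} = 1
G(13) = mex{0,0,2,2} = 1
G(14) = mex{0,0,0,2} = 1
G(15) = mex{1,0,0,0} = 2
G(16) = mex{1,1,0,0} = 2
G(17) = mex{1,1,1,0} = 2
G(18) = mex{2,1,1,1} = 0
G(19) = mex{2,2,1,1} = 0
G(20) = mex{2,2,2,1} = 0
G(21) = mex{0,2,2,2} = 1
G(22) = mex{0,0,2,2} = 1
G(23) = mex{0,0,0,2} = 1
G_B(23) = 1.
Pile C, S = {2, 4, 7, 9}:
G(0) = 0
G(1) = mex{} = 0
G(2) = mex{0} = 1
G(3) = mex{0} = 1
G(4) = mex{1,0} = 2
G(5) = mex{1,0} = 2
G(6) = mex{2,1} = 0
G(7) = mex{2,1,0} = 3
G(8) = mex{0,2,0} = 1
G(9) = mex{3,2,1,0} = 4
G(10) = mex{1,0,1,0} = 2
G(11) = mex{4,3,2,1} = 0
G(12) = mex{2,1,2,1} = 0
G(13) = mex{0,4,0,2} = 1
G(14) = mex{0,2,3,2} = 1
G(15) = mex{1,0,1,0} = 2
G(16) = mex{1,0,4,3} = 2
G(17) = mex{2,1,2,1} = 0
G(18) = mex{2,1,0,4} = 3
G(19) = mex{0,2,0,2} = 1
G(20) = mex{3,2,1,0} = 4
G(21) = mex{1,0,1,0} = 2
G(22) = mex{4,3,2,1} = 0
G(23) = mex{2,1,2,1} = 0
G(24) = mex{0,4,0,2} = 1
G(25) = mex{0,2,3,2} = 1
G(26) = mex{1,0,1,0} = 2
G_C(26) = 2.
Combined Grundy value = 1 ⊕ 1 ⊕ 2 = 2.
A winning move leaves total XOR = 0, i.e. changes one component's Grundy value g to g ⊕ X where X is the current total.
Pile A: need g' = 1⊕2 = 3. Options: 13−1→G=0, 13−4→G=2, 13−6→G=0, 13−8→G=0. Hits: 0.
Pile B: need g' = 1⊕2 = 3. Options: 23−3→G=0, 23−4→G=0, 23−5→G=0, 23−6→G=2. Hits: 0.
Pile C: need g' = 2⊕2 = 0. Options: 26−2→G=1, 26−4→G=0, 26−7→G=1, 26−9→G=0. Hits: 2.

2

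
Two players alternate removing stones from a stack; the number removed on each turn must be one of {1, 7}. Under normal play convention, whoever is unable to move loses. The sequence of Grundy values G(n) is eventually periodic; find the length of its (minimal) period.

G(0) = 0
G(1) = mex{0} = 1
G(2) = mex{1} = 0
G(3) = mex{0} = 1
G(4) = mex{1} = 0
G(5) = mex{0} = 1
G(6) = mex{1} = 0
G(7) = mex{0,0} = 1
G(8) = mex{1,1} = 0
G(9) = mex{0,0} = 1
G(10) = mex{1,1} = 0
G(11) = mex{0,0} = 1
G(12) = mex{1,1} = 0
G(13) = mex{0,0} = 1
G(14) = mex{1,1} = 0
G(n+2) = G(n) holds for n = 0,…,6 (a full window of length max(S) = 7), so the sequence is purely periodic with period 2.

2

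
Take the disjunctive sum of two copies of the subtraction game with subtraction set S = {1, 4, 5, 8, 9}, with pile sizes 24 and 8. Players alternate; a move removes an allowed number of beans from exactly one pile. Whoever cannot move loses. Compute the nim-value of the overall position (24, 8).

4

All piles use S = {1, 4, 5, 8, 9}:
G(0) = 0
G(1) = mex{0} = 1
G(2) = mex{1} = 0
G(3) = mex{0} = 1
G(4) = mex{1,0} = 2
G(5) = mex{2,1,0} = 3
G(6) = mex{3,0,1} = 2
G(7) = mex{2,1,0} = 3
G(8) = mex{3,2,1,0} = 4
G(9) = mex{4,3,2,1,0} = 5
G(10) = mex{5,2,3,0,1} = 4
G(11) = mex{4,3,2,1,0} = 5
G(12) = mex{5,4,3,2,1} = 0
G(13) = mex{0,5,4,3,2} = 1
G(14) = mex{1,4,5,2,3} = 0
G(15) = mex{0,5,4,3,2} = 1
G(16) = mex{1,0,5,4,3} = 2
G(17) = mex{2,1,0,5,4} = 3
G(18) = mex{3,0,1,4,5} = 2
G(19) = mex{2,1,0,5,4} = 3
G(20) = mex{3,2,1,0,5} = 4
G(21) = mex{4,3,2,1,0} = 5
G(22) = mex{5,2,3,0,1} = 4
G(23) = mex{4,3,2,1,0} = 5
G(24) = mex{5,4,3,2,1} = 0
Pile A: G(24) = 0.
Pile B: G(8) = 4.
Combined Grundy value = 0 ⊕ 4 = 4.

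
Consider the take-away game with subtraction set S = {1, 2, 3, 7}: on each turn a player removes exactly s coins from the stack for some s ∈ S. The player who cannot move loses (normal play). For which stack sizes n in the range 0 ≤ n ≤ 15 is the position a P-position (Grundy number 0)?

n :  0  1  2  3  4  5  6  7  8  9 10 11 12 13 14 15
G :  0  1  2  3  0  1  2  3  0  1  2  3  0  1  2  3
P-positions are exactly the n with G(n) = 0.

0, 4, 8, 12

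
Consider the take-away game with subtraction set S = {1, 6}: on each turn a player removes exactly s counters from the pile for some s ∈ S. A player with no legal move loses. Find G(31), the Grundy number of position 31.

1

G(0) = 0
G(1) = mex{0} = 1
G(2) = mex{1} = 0
G(3) = mex{0} = 1
G(4) = mex{1} = 0
G(5) = mex{0} = 1
G(6) = mex{1,0} = 2
G(7) = mex{2,1} = 0
G(8) = mex{0,0} = 1
G(9) = mex{1,1} = 0
G(10) = mex{0,0} = 1
G(11) = mex{1,1} = 0
G(12) = mex{0,2} = 1
G(13) = mex{1,0} = 2
G(14) = mex{2,1} = 0
G(15) = mex{0,0} = 1
G(16) = mex{1,1} = 0
G(17) = mex{0,0} = 1
G(18) = mex{1,1} = 0
G(19) = mex{0,2} = 1
G(20) = mex{1,0} = 2
G(21) = mex{2,1} = 0
G(22) = mex{0,0} = 1
G(23) = mex{1,1} = 0
G(24) = mex{0,0} = 1
G(25) = mex{1,1} = 0
G(26) = mex{0,2} = 1
G(27) = mex{1,0} = 2
G(28) = mex{2,1} = 0
G(29) = mex{0,0} = 1
G(30) = mex{1,1} = 0
G(31) = mex{0,0} = 1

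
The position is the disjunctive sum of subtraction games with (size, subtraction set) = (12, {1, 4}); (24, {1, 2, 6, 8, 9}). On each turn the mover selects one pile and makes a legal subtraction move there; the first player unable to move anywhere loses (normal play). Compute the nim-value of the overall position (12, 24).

Pile A, S = {1, 4}:
G(0) = 0
G(1) = mex{0} = 1
G(2) = mex{1} = 0
G(3) = mex{0} = 1
G(4) = mex{1,0} = 2
G(5) = mex{2,1} = 0
G(6) = mex{0,0} = 1
G(7) = mex{1,1} = 0
G(8) = mex{0,2} = 1
G(9) = mex{1,0} = 2
G(10) = mex{2,1} = 0
G(11) = mex{0,0} = 1
G(12) = mex{1,1} = 0
G_A(12) = 0.
Pile B, S = {1, 2, 6, 8, 9}:
n :  0  1  2  3  4  5  6  7  8  9 10 11 12 13 14 15 16 17 18 19 20 21 22 23 24
G :  0  1  2  0  1  2  3  0  1  2  0  1  2  3  0  1  2  0  1  2  3  0  1  2  0
G_B(24) = 0.
Combined Grundy value = 0 ⊕ 0 = 0.

0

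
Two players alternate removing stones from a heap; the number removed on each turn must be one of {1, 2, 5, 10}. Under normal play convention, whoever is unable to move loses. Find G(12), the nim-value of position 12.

0

n :  0  1  2  3  4  5  6  7  8  9 10 11 12
G :  0  1  2  0  1  2  0  1  2  0  1  2  0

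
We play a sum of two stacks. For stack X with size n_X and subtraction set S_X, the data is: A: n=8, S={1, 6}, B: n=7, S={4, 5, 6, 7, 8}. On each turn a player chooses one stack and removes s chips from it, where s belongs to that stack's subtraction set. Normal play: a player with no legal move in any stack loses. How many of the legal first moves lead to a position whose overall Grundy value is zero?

0

Stack A, S = {1, 6}:
n : 0 1 2 3 4 5 6 7 8
G : 0 1 0 1 0 1 2 0 1
G_A(8) = 1.
Stack B, S = {4, 5, 6, 7, 8}:
G(0) = 0
G(1) = mex{} = 0
G(2) = mex{} = 0
G(3) = mex{} = 0
G(4) = mex{0} = 1
G(5) = mex{0,0} = 1
G(6) = mex{0,0,0} = 1
G(7) = mex{0,0,0,0} = 1
G_B(7) = 1.
Combined Grundy value = 1 ⊕ 1 = 0.
A winning move leaves total XOR = 0, i.e. changes one component's Grundy value g to g ⊕ X where X is the current total.
Stack A: target g' = 1⊕0 = 1, but every legal move changes the Grundy value (mex property), so 0 moves.
Stack B: target g' = 1⊕0 = 1, but every legal move changes the Grundy value (mex property), so 0 moves.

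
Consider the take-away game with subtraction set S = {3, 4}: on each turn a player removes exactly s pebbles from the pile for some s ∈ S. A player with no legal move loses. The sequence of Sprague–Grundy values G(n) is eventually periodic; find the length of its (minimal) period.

7

G(0) = 0
G(1) = mex{} = 0
G(2) = mex{} = 0
G(3) = mex{0} = 1
G(4) = mex{0,0} = 1
G(5) = mex{0,0} = 1
G(6) = mex{1,0} = 2
G(7) = mex{1,1} = 0
G(8) = mex{1,1} = 0
G(9) = mex{2,1} = 0
G(10) = mex{0,2} = 1
G(11) = mex{0,0} = 1
G(12) = mex{0,0} = 1
G(13) = mex{1,0} = 2
G(14) = mex{1,1} = 0
G(15) = mex{1,1} = 0
G(n+7) = G(n) holds for n = 0,…,3 (a full window of length max(S) = 4), so the sequence is purely periodic with period 7.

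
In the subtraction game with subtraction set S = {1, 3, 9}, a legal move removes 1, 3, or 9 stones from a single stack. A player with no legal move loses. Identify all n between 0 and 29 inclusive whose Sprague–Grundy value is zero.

0, 2, 4, 6, 8, 10, 12, 14, 16, 18, 20, 22, 24, 26, 28

G(0) = 0
G(1) = mex{0} = 1
G(2) = mex{1} = 0
G(3) = mex{0,0} = 1
G(4) = mex{1,1} = 0
G(5) = mex{0,0} = 1
G(6) = mex{1,1} = 0
G(7) = mex{0,0} = 1
G(8) = mex{1,1} = 0
G(9) = mex{0,0,0} = 1
G(10) = mex{1,1,1} = 0
G(11) = mex{0,0,0} = 1
G(12) = mex{1,1,1} = 0
G(13) = mex{0,0,0} = 1
G(14) = mex{1,1,1} = 0
G(15) = mex{0,0,0} = 1
G(16) = mex{1,1,1} = 0
G(17) = mex{0,0,0} = 1
G(18) = mex{1,1,1} = 0
G(19) = mex{0,0,0} = 1
G(20) = mex{1,1,1} = 0
G(21) = mex{0,0,0} = 1
G(22) = mex{1,1,1} = 0
G(23) = mex{0,0,0} = 1
G(24) = mex{1,1,1} = 0
G(25) = mex{0,0,0} = 1
G(26) = mex{1,1,1} = 0
G(27) = mex{0,0,0} = 1
G(28) = mex{1,1,1} = 0
G(29) = mex{0,0,0} = 1
P-positions are exactly the n with G(n) = 0.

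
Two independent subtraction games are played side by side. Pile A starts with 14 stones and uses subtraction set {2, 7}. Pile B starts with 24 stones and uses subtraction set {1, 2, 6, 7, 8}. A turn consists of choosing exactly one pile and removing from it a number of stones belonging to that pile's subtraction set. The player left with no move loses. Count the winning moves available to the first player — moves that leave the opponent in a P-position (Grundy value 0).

Pile A, S = {2, 7}:
G(0) = 0
G(1) = mex{} = 0
G(2) = mex{0} = 1
G(3) = mex{0} = 1
G(4) = mex{1} = 0
G(5) = mex{1} = 0
G(6) = mex{0} = 1
G(7) = mex{0,0} = 1
G(8) = mex{1,0} = 2
G(9) = mex{1,1} = 0
G(10) = mex{2,1} = 0
G(11) = mex{0,0} = 1
G(12) = mex{0,0} = 1
G(13) = mex{1,1} = 0
G(14) = mex{1,1} = 0
G_A(14) = 0.
Pile B, S = {1, 2, 6, 7, 8}:
n :  0  1  2  3  4  5  6  7  8  9 10 11 12 13 14 15 16 17 18 19 20 21 22 23 24
G :  0  1  2  0  1  2  3  4  5  3  4  5  0  1  2  0  1  2  3  4  5  3  4  5  0
G_B(24) = 0.
Combined Grundy value = 0 ⊕ 0 = 0.
A winning move leaves total XOR = 0, i.e. changes one component's Grundy value g to g ⊕ X where X is the current total.
Pile A: target g' = 0⊕0 = 0, but every legal move changes the Grundy value (mex property), so 0 moves.
Pile B: target g' = 0⊕0 = 0, but every legal move changes the Grundy value (mex property), so 0 moves.

0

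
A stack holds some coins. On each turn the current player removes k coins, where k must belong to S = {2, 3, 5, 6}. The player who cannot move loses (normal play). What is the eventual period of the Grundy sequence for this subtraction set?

8

G(0) = 0
G(1) = mex{} = 0
G(2) = mex{0} = 1
G(3) = mex{0,0} = 1
G(4) = mex{1,0} = 2
G(5) = mex{1,1,0} = 2
G(6) = mex{2,1,0,0} = 3
G(7) = mex{2,2,1,0} = 3
G(8) = mex{3,2,1,1} = 0
G(9) = mex{3,3,2,1} = 0
G(10) = mex{0,3,2,2} = 1
G(11) = mex{0,0,3,2} = 1
G(12) = mex{1,0,3,3} = 2
G(13) = mex{1,1,0,3} = 2
G(14) = mex{2,1,0,0} = 3
G(15) = mex{2,2,1,0} = 3
G(16) = mex{3,2,1,1} = 0
G(17) = mex{3,3,2,1} = 0
G(n+8) = G(n) holds for n = 0,…,5 (a full window of length max(S) = 6), so the sequence is purely periodic with period 8.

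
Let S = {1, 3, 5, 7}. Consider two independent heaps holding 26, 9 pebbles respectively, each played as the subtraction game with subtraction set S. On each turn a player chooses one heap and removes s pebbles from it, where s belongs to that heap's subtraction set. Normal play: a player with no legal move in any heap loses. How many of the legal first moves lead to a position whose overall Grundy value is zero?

8

All heaps use S = {1, 3, 5, 7}:
n :  0  1  2  3  4  5  6  7  8  9 10 11 12 13 14 15 16 17 18 19 20 21 22 23 24 25 26
G :  0  1  0  1  0  1  0  1  0  1  0  1  0  1  0  1  0  1  0  1  0  1  0  1  0  1  0
Heap A: G(26) = 0.
Heap B: G(9) = 1.
Combined Grundy value = 0 ⊕ 1 = 1.
A winning move leaves total XOR = 0, i.e. changes one component's Grundy value g to g ⊕ X where X is the current total.
Heap A: need g' = 0⊕1 = 1. Options: 26−1→G=1, 26−3→G=1, 26−5→G=1, 26−7→G=1. Hits: 4.
Heap B: need g' = 1⊕1 = 0. Options: 9−1→G=0, 9−3→G=0, 9−5→G=0, 9−7→G=0. Hits: 4.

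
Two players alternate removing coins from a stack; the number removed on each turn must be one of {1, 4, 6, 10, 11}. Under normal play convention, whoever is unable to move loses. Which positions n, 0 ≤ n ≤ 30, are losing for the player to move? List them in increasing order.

0, 2, 5, 7, 14, 19, 21, 26, 28

G(0) = 0
G(1) = mex{0} = 1
G(2) = mex{1} = 0
G(3) = mex{0} = 1
G(4) = mex{1,0} = 2
G(5) = mex{2,1} = 0
G(6) = mex{0,0,0} = 1
G(7) = mex{1,1,1} = 0
G(8) = mex{0,2,0} = 1
G(9) = mex{1,0,1} = 2
G(10) = mex{2,1,2,0} = 3
G(11) = mex{3,0,0,1,0} = 2
G(12) = mex{2,1,1,0,1} = 3
G(13) = mex{3,2,0,1,0} = 4
G(14) = mex{4,3,1,2,1} = 0
G(15) = mex{0,2,2,0,2} = 1
G(16) = mex{1,3,3,1,0} = 2
G(17) = mex{2,4,2,0,1} = 3
G(18) = mex{3,0,3,1,0} = 2
G(19) = mex{2,1,4,2,1} = 0
G(20) = mex{0,2,0,3,2} = 1
G(21) = mex{1,3,1,2,3} = 0
G(22) = mex{0,2,2,3,2} = 1
G(23) = mex{1,0,3,4,3} = 2
G(24) = mex{2,1,2,0,4} = 3
G(25) = mex{3,0,0,1,0} = 2
G(26) = mex{2,1,1,2,1} = 0
G(27) = mex{0,2,0,3,2} = 1
G(28) = mex{1,3,1,2,3} = 0
G(29) = mex{0,2,2,0,2} = 1
G(30) = mex{1,0,3,1,0} = 2
P-positions are exactly the n with G(n) = 0.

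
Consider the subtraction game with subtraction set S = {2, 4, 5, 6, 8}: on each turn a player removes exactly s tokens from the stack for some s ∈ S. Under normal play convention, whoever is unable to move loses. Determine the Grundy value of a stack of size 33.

G(0) = 0
G(1) = mex{} = 0
G(2) = mex{0} = 1
G(3) = mex{0} = 1
G(4) = mex{1,0} = 2
G(5) = mex{1,0,0} = 2
G(6) = mex{2,1,0,0} = 3
G(7) = mex{2,1,1,0} = 3
G(8) = mex{3,2,1,1,0} = 4
G(9) = mex{3,2,2,1,0} = 4
G(10) = mex{4,3,2,2,1} = 0
G(11) = mex{4,3,3,2,1} = 0
G(12) = mex{0,4,3,3,2} = 1
G(13) = mex{0,4,4,3,2} = 1
G(14) = mex{1,0,4,4,3} = 2
G(15) = mex{1,0,0,4,3} = 2
G(16) = mex{2,1,0,0,4} = 3
G(17) = mex{2,1,1,0,4} = 3
G(18) = mex{3,2,1,1,0} = 4
G(19) = mex{3,2,2,1,0} = 4
G(20) = mex{4,3,2,2,1} = 0
G(21) = mex{4,3,3,2,1} = 0
G(22) = mex{0,4,3,3,2} = 1
G(23) = mex{0,4,4,3,2} = 1
G(24) = mex{1,0,4,4,3} = 2
G(25) = mex{1,0,0,4,3} = 2
G(26) = mex{2,1,0,0,4} = 3
G(27) = mex{2,1,1,0,4} = 3
G(28) = mex{3,2,1,1,0} = 4
G(29) = mex{3,2,2,1,0} = 4
G(30) = mex{4,3,2,2,1} = 0
G(31) = mex{4,3,3,2,1} = 0
G(32) = mex{0,4,3,3,2} = 1
G(33) = mex{0,4,4,3,2} = 1

1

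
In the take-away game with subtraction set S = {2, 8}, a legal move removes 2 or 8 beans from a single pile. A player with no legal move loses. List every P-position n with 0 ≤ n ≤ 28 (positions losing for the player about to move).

0, 1, 4, 5, 10, 11, 14, 15, 20, 21, 24, 25

n :  0  1  2  3  4  5  6  7  8  9 10 11 12 13 14 15 16 17 18 19 20 21 22 23 24 25 26 27 28
G :  0  0  1  1  0  0  1  1  2  2  0  0  1  1  0  0  1  1  2  2  0  0  1  1  0  0  1  1  2
P-positions are exactly the n with G(n) = 0.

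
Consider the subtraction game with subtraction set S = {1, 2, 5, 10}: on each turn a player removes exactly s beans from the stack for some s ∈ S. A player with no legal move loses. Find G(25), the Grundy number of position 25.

n :  0  1  2  3  4  5  6  7  8  9 10 11 12 13 14 15 16 17 18 19 20 21 22 23 24 25
G :  0  1  2  0  1  2  0  1  2  0  1  2  0  1  2  0  1  2  0  1  2  0  1  2  0  1

1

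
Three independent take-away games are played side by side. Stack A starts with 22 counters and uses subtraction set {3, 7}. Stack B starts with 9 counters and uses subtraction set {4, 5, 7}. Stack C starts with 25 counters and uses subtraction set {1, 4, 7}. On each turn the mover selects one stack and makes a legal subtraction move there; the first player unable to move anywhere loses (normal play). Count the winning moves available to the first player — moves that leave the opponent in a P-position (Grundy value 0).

Stack A, S = {3, 7}:
G(0) = 0
G(1) = mex{} = 0
G(2) = mex{} = 0
G(3) = mex{0} = 1
G(4) = mex{0} = 1
G(5) = mex{0} = 1
G(6) = mex{1} = 0
G(7) = mex{1,0} = 2
G(8) = mex{1,0} = 2
G(9) = mex{0,0} = 1
G(10) = mex{2,1} = 0
G(11) = mex{2,1} = 0
G(12) = mex{1,1} = 0
G(13) = mex{0,0} = 1
G(14) = mex{0,2} = 1
G(15) = mex{0,2} = 1
G(16) = mex{1,1} = 0
G(17) = mex{1,0} = 2
G(18) = mex{1,0} = 2
G(19) = mex{0,0} = 1
G(20) = mex{2,1} = 0
G(21) = mex{2,1} = 0
G(22) = mex{1,1} = 0
G_A(22) = 0.
Stack B, S = {4, 5, 7}:
G(0) = 0
G(1) = mex{} = 0
G(2) = mex{} = 0
G(3) = mex{} = 0
G(4) = mex{0} = 1
G(5) = mex{0,0} = 1
G(6) = mex{0,0} = 1
G(7) = mex{0,0,0} = 1
G(8) = mex{1,0,0} = 2
G(9) = mex{1,1,0} = 2
G_B(9) = 2.
Stack C, S = {1, 4, 7}:
n :  0  1  2  3  4  5  6  7  8  9 10 11 12 13 14 15 16 17 18 19 20 21 22 23 24 25
G :  0  1  0  1  2  0  1  2  0  1  0  1  2  0  1  2  0  1  0  1  2  0  1  2  0  1
G_C(25) = 1.
Combined Grundy value = 0 ⊕ 2 ⊕ 1 = 3.
A winning move leaves total XOR = 0, i.e. changes one component's Grundy value g to g ⊕ X where X is the current total.
Stack A: need g' = 0⊕3 = 3. Options: 22−3→G=1, 22−7→G=1. Hits: 0.
Stack B: need g' = 2⊕3 = 1. Options: 9−4→G=1, 9−5→G=1, 9−7→G=0. Hits: 2.
Stack C: need g' = 1⊕3 = 2. Options: 25−1→G=0, 25−4→G=0, 25−7→G=0. Hits: 0.

2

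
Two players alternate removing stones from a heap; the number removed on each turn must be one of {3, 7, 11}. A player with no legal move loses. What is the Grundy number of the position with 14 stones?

G(0) = 0
G(1) = mex{} = 0
G(2) = mex{} = 0
G(3) = mex{0} = 1
G(4) = mex{0} = 1
G(5) = mex{0} = 1
G(6) = mex{1} = 0
G(7) = mex{1,0} = 2
G(8) = mex{1,0} = 2
G(9) = mex{0,0} = 1
G(10) = mex{2,1} = 0
G(11) = mex{2,1,0} = 3
G(12) = mex{1,1,0} = 2
G(13) = mex{0,0,0} = 1
G(14) = mex{3,2,1} = 0

0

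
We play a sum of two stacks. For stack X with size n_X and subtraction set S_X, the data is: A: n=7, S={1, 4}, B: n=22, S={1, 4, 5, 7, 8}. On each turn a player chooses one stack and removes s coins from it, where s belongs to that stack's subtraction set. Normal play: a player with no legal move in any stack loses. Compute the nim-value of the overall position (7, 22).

Stack A, S = {1, 4}:
G(0) = 0
G(1) = mex{0} = 1
G(2) = mex{1} = 0
G(3) = mex{0} = 1
G(4) = mex{1,0} = 2
G(5) = mex{2,1} = 0
G(6) = mex{0,0} = 1
G(7) = mex{1,1} = 0
G_A(7) = 0.
Stack B, S = {1, 4, 5, 7, 8}:
G(0) = 0
G(1) = mex{0} = 1
G(2) = mex{1} = 0
G(3) = mex{0} = 1
G(4) = mex{1,0} = 2
G(5) = mex{2,1,0} = 3
G(6) = mex{3,0,1} = 2
G(7) = mex{2,1,0,0} = 3
G(8) = mex{3,2,1,1,0} = 4
G(9) = mex{4,3,2,0,1} = 5
G(10) = mex{5,2,3,1,0} = 4
G(11) = mex{4,3,2,2,1} = 0
G(12) = mex{0,4,3,3,2} = 1
G(13) = mex{1,5,4,2,3} = 0
G(14) = mex{0,4,5,3,2} = 1
G(15) = mex{1,0,4,4,3} = 2
G(16) = mex{2,1,0,5,4} = 3
G(17) = mex{3,0,1,4,5} = 2
G(18) = mex{2,1,0,0,4} = 3
G(19) = mex{3,2,1,1,0} = 4
G(20) = mex{4,3,2,0,1} = 5
G(21) = mex{5,2,3,1,0} = 4
G(22) = mex{4,3,2,2,1} = 0
G_B(22) = 0.
Combined Grundy value = 0 ⊕ 0 = 0.

0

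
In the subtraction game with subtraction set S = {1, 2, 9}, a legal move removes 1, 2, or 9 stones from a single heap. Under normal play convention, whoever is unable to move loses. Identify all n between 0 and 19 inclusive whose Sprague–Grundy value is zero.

0, 3, 6, 10, 13, 16

G(0) = 0
G(1) = mex{0} = 1
G(2) = mex{1,0} = 2
G(3) = mex{2,1} = 0
G(4) = mex{0,2} = 1
G(5) = mex{1,0} = 2
G(6) = mex{2,1} = 0
G(7) = mex{0,2} = 1
G(8) = mex{1,0} = 2
G(9) = mex{2,1,0} = 3
G(10) = mex{3,2,1} = 0
G(11) = mex{0,3,2} = 1
G(12) = mex{1,0,0} = 2
G(13) = mex{2,1,1} = 0
G(14) = mex{0,2,2} = 1
G(15) = mex{1,0,0} = 2
G(16) = mex{2,1,1} = 0
G(17) = mex{0,2,2} = 1
G(18) = mex{1,0,3} = 2
G(19) = mex{2,1,0} = 3
P-positions are exactly the n with G(n) = 0.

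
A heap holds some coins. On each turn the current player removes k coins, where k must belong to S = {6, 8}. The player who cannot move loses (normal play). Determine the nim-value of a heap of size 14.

G(0) = 0
G(1) = mex{} = 0
G(2) = mex{} = 0
G(3) = mex{} = 0
G(4) = mex{} = 0
G(5) = mex{} = 0
G(6) = mex{0} = 1
G(7) = mex{0} = 1
G(8) = mex{0,0} = 1
G(9) = mex{0,0} = 1
G(10) = mex{0,0} = 1
G(11) = mex{0,0} = 1
G(12) = mex{1,0} = 2
G(13) = mex{1,0} = 2
G(14) = mex{1,1} = 0

0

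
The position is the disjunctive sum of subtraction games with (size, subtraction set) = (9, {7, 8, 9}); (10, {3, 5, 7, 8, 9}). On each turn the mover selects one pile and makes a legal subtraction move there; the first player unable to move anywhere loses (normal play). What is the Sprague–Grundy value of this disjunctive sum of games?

2

Pile A, S = {7, 8, 9}:
G(0) = 0
G(1) = mex{} = 0
G(2) = mex{} = 0
G(3) = mex{} = 0
G(4) = mex{} = 0
G(5) = mex{} = 0
G(6) = mex{} = 0
G(7) = mex{0} = 1
G(8) = mex{0,0} = 1
G(9) = mex{0,0,0} = 1
G_A(9) = 1.
Pile B, S = {3, 5, 7, 8, 9}:
G(0) = 0
G(1) = mex{} = 0
G(2) = mex{} = 0
G(3) = mex{0} = 1
G(4) = mex{0} = 1
G(5) = mex{0,0} = 1
G(6) = mex{1,0} = 2
G(7) = mex{1,0,0} = 2
G(8) = mex{1,1,0,0} = 2
G(9) = mex{2,1,0,0,0} = 3
G(10) = mex{2,1,1,0,0} = 3
G_B(10) = 3.
Combined Grundy value = 1 ⊕ 3 = 2.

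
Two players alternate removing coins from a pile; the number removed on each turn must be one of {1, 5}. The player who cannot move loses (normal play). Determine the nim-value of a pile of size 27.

G(0) = 0
G(1) = mex{0} = 1
G(2) = mex{1} = 0
G(3) = mex{0} = 1
G(4) = mex{1} = 0
G(5) = mex{0,0} = 1
G(6) = mex{1,1} = 0
G(7) = mex{0,0} = 1
G(8) = mex{1,1} = 0
G(9) = mex{0,0} = 1
G(10) = mex{1,1} = 0
G(11) = mex{0,0} = 1
G(12) = mex{1,1} = 0
G(13) = mex{0,0} = 1
G(14) = mex{1,1} = 0
G(15) = mex{0,0} = 1
G(16) = mex{1,1} = 0
G(17) = mex{0,0} = 1
G(18) = mex{1,1} = 0
G(19) = mex{0,0} = 1
G(20) = mex{1,1} = 0
G(21) = mex{0,0} = 1
G(22) = mex{1,1} = 0
G(23) = mex{0,0} = 1
G(24) = mex{1,1} = 0
G(25) = mex{0,0} = 1
G(26) = mex{1,1} = 0
G(27) = mex{0,0} = 1

1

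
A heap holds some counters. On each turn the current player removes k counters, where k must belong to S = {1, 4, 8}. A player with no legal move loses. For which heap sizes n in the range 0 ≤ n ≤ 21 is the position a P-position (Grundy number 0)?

0, 2, 5, 7, 12, 14, 17, 19

G(0) = 0
G(1) = mex{0} = 1
G(2) = mex{1} = 0
G(3) = mex{0} = 1
G(4) = mex{1,0} = 2
G(5) = mex{2,1} = 0
G(6) = mex{0,0} = 1
G(7) = mex{1,1} = 0
G(8) = mex{0,2,0} = 1
G(9) = mex{1,0,1} = 2
G(10) = mex{2,1,0} = 3
G(11) = mex{3,0,1} = 2
G(12) = mex{2,1,2} = 0
G(13) = mex{0,2,0} = 1
G(14) = mex{1,3,1} = 0
G(15) = mex{0,2,0} = 1
G(16) = mex{1,0,1} = 2
G(17) = mex{2,1,2} = 0
G(18) = mex{0,0,3} = 1
G(19) = mex{1,1,2} = 0
G(20) = mex{0,2,0} = 1
G(21) = mex{1,0,1} = 2
P-positions are exactly the n with G(n) = 0.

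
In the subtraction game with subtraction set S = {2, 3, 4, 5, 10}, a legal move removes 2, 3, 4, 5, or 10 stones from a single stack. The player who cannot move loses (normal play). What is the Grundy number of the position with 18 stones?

2

G(0) = 0
G(1) = mex{} = 0
G(2) = mex{0} = 1
G(3) = mex{0,0} = 1
G(4) = mex{1,0,0} = 2
G(5) = mex{1,1,0,0} = 2
G(6) = mex{2,1,1,0} = 3
G(7) = mex{2,2,1,1} = 0
G(8) = mex{3,2,2,1} = 0
G(9) = mex{0,3,2,2} = 1
G(10) = mex{0,0,3,2,0} = 1
G(11) = mex{1,0,0,3,0} = 2
G(12) = mex{1,1,0,0,1} = 2
G(13) = mex{2,1,1,0,1} = 3
G(14) = mex{2,2,1,1,2} = 0
G(15) = mex{3,2,2,1,2} = 0
G(16) = mex{0,3,2,2,3} = 1
G(17) = mex{0,0,3,2,0} = 1
G(18) = mex{1,0,0,3,0} = 2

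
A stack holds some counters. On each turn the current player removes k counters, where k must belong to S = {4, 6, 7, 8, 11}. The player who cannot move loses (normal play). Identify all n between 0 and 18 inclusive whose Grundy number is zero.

n :  0  1  2  3  4  5  6  7  8  9 10 11 12 13 14 15 16 17 18
G :  0  0  0  0  1  1  1  1  2  2  2  2  3  3  3  0  0  0  0
P-positions are exactly the n with G(n) = 0.

0, 1, 2, 3, 15, 16, 17, 18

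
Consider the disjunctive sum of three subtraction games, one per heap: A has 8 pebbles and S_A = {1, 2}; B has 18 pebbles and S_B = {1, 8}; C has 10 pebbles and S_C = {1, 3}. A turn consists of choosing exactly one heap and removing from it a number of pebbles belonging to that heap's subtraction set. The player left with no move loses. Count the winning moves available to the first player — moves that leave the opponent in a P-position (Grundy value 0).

Heap A, S = {1, 2}:
n : 0 1 2 3 4 5 6 7 8
G : 0 1 2 0 1 2 0 1 2
G_A(8) = 2.
Heap B, S = {1, 8}:
G(0) = 0
G(1) = mex{0} = 1
G(2) = mex{1} = 0
G(3) = mex{0} = 1
G(4) = mex{1} = 0
G(5) = mex{0} = 1
G(6) = mex{1} = 0
G(7) = mex{0} = 1
G(8) = mex{1,0} = 2
G(9) = mex{2,1} = 0
G(10) = mex{0,0} = 1
G(11) = mex{1,1} = 0
G(12) = mex{0,0} = 1
G(13) = mex{1,1} = 0
G(14) = mex{0,0} = 1
G(15) = mex{1,1} = 0
G(16) = mex{0,2} = 1
G(17) = mex{1,0} = 2
G(18) = mex{2,1} = 0
G_B(18) = 0.
Heap C, S = {1, 3}:
n :  0  1  2  3  4  5  6  7  8  9 10
G :  0  1  0  1  0  1  0  1  0  1  0
G_C(10) = 0.
Combined Grundy value = 2 ⊕ 0 ⊕ 0 = 2.
A winning move leaves total XOR = 0, i.e. changes one component's Grundy value g to g ⊕ X where X is the current total.
Heap A: need g' = 2⊕2 = 0. Options: 8−1→G=1, 8−2→G=0. Hits: 1.
Heap B: need g' = 0⊕2 = 2. Options: 18−1→G=2, 18−8→G=1. Hits: 1.
Heap C: need g' = 0⊕2 = 2. Options: 10−1→G=1, 10−3→G=1. Hits: 0.

2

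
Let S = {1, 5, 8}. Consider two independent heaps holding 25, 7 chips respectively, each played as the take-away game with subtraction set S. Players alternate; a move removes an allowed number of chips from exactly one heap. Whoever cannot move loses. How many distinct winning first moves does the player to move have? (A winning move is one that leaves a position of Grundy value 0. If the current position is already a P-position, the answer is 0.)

All heaps use S = {1, 5, 8}:
n :  0  1  2  3  4  5  6  7  8  9 10 11 12 13 14 15 16 17 18 19 20 21 22 23 24 25
G :  0  1  0  1  0  1  0  1  2  3  2  3  2  0  1  0  1  0  1  0  1  2  3  2  3  2
Heap A: G(25) = 2.
Heap B: G(7) = 1.
Combined Grundy value = 2 ⊕ 1 = 3.
A winning move leaves total XOR = 0, i.e. changes one component's Grundy value g to g ⊕ X where X is the current total.
Heap A: need g' = 2⊕3 = 1. Options: 25−1→G=3, 25−5→G=1, 25−8→G=0. Hits: 1.
Heap B: need g' = 1⊕3 = 2. Options: 7−1→G=0, 7−5→G=0. Hits: 0.

1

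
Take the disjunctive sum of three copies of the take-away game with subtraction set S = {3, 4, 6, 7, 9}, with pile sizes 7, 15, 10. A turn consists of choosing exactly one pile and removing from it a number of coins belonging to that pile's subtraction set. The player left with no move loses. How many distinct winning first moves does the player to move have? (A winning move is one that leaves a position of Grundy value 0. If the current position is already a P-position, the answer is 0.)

0

All piles use S = {3, 4, 6, 7, 9}:
G(0) = 0
G(1) = mex{} = 0
G(2) = mex{} = 0
G(3) = mex{0} = 1
G(4) = mex{0,0} = 1
G(5) = mex{0,0} = 1
G(6) = mex{1,0,0} = 2
G(7) = mex{1,1,0,0} = 2
G(8) = mex{1,1,0,0} = 2
G(9) = mex{2,1,1,0,0} = 3
G(10) = mex{2,2,1,1,0} = 3
G(11) = mex{2,2,1,1,0} = 3
G(12) = mex{3,2,2,1,1} = 0
G(13) = mex{3,3,2,2,1} = 0
G(14) = mex{3,3,2,2,1} = 0
G(15) = mex{0,3,3,2,2} = 1
Pile A: G(7) = 2.
Pile B: G(15) = 1.
Pile C: G(10) = 3.
Combined Grundy value = 2 ⊕ 1 ⊕ 3 = 0.
A winning move leaves total XOR = 0, i.e. changes one component's Grundy value g to g ⊕ X where X is the current total.
Pile A: target g' = 2⊕0 = 2, but every legal move changes the Grundy value (mex property), so 0 moves.
Pile B: target g' = 1⊕0 = 1, but every legal move changes the Grundy value (mex property), so 0 moves.
Pile C: target g' = 3⊕0 = 3, but every legal move changes the Grundy value (mex property), so 0 moves.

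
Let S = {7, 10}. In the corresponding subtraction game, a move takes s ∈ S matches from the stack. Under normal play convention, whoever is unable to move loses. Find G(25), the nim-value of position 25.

1

G(0) = 0
G(1) = mex{} = 0
G(2) = mex{} = 0
G(3) = mex{} = 0
G(4) = mex{} = 0
G(5) = mex{} = 0
G(6) = mex{} = 0
G(7) = mex{0} = 1
G(8) = mex{0} = 1
G(9) = mex{0} = 1
G(10) = mex{0,0} = 1
G(11) = mex{0,0} = 1
G(12) = mex{0,0} = 1
G(13) = mex{0,0} = 1
G(14) = mex{1,0} = 2
G(15) = mex{1,0} = 2
G(16) = mex{1,0} = 2
G(17) = mex{1,1} = 0
G(18) = mex{1,1} = 0
G(19) = mex{1,1} = 0
G(20) = mex{1,1} = 0
G(21) = mex{2,1} = 0
G(22) = mex{2,1} = 0
G(23) = mex{2,1} = 0
G(24) = mex{0,2} = 1
G(25) = mex{0,2} = 1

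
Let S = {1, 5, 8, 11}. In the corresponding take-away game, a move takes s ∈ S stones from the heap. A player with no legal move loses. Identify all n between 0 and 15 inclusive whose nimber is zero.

G(0) = 0
G(1) = mex{0} = 1
G(2) = mex{1} = 0
G(3) = mex{0} = 1
G(4) = mex{1} = 0
G(5) = mex{0,0} = 1
G(6) = mex{1,1} = 0
G(7) = mex{0,0} = 1
G(8) = mex{1,1,0} = 2
G(9) = mex{2,0,1} = 3
G(10) = mex{3,1,0} = 2
G(11) = mex{2,0,1,0} = 3
G(12) = mex{3,1,0,1} = 2
G(13) = mex{2,2,1,0} = 3
G(14) = mex{3,3,0,1} = 2
G(15) = mex{2,2,1,0} = 3
P-positions are exactly the n with G(n) = 0.

0, 2, 4, 6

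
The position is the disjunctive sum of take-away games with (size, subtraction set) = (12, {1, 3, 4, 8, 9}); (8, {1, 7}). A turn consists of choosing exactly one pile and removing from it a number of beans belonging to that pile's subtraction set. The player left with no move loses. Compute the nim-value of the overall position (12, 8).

0

Pile A, S = {1, 3, 4, 8, 9}:
n :  0  1  2  3  4  5  6  7  8  9 10 11 12
G :  0  1  0  1  2  3  2  0  1  4  3  2  0
G_A(12) = 0.
Pile B, S = {1, 7}:
n : 0 1 2 3 4 5 6 7 8
G : 0 1 0 1 0 1 0 1 0
G_B(8) = 0.
Combined Grundy value = 0 ⊕ 0 = 0.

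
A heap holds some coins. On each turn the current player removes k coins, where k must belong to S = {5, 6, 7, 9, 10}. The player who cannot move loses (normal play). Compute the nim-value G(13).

G(0) = 0
G(1) = mex{} = 0
G(2) = mex{} = 0
G(3) = mex{} = 0
G(4) = mex{} = 0
G(5) = mex{0} = 1
G(6) = mex{0,0} = 1
G(7) = mex{0,0,0} = 1
G(8) = mex{0,0,0} = 1
G(9) = mex{0,0,0,0} = 1
G(10) = mex{1,0,0,0,0} = 2
G(11) = mex{1,1,0,0,0} = 2
G(12) = mex{1,1,1,0,0} = 2
G(13) = mex{1,1,1,0,0} = 2

2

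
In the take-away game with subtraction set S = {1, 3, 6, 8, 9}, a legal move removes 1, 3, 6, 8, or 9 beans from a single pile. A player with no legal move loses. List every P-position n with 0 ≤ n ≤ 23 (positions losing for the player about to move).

n :  0  1  2  3  4  5  6  7  8  9 10 11 12 13 14 15 16 17 18 19 20 21 22 23
G :  0  1  0  1  0  1  2  3  2  3  2  3  4  5  0  1  0  1  0  1  2  3  2  3
P-positions are exactly the n with G(n) = 0.

0, 2, 4, 14, 16, 18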